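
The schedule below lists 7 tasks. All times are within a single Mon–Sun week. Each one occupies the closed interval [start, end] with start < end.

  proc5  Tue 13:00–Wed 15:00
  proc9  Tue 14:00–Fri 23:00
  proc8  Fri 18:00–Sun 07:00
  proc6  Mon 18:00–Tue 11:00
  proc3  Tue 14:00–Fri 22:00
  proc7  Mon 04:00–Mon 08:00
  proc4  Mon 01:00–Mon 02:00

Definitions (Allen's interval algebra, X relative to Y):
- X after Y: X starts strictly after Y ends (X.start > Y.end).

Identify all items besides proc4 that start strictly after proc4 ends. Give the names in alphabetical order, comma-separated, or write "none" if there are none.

Target proc4 = [Mon 01:00, Mon 02:00].
proc3 [Tue 14:00, Fri 22:00] → after → yes.
proc5 [Tue 13:00, Wed 15:00] → after → yes.
proc6 [Mon 18:00, Tue 11:00] → after → yes.
proc7 [Mon 04:00, Mon 08:00] → after → yes.
proc8 [Fri 18:00, Sun 07:00] → after → yes.
proc9 [Tue 14:00, Fri 23:00] → after → yes.
Result: proc3, proc5, proc6, proc7, proc8, proc9.

proc3, proc5, proc6, proc7, proc8, proc9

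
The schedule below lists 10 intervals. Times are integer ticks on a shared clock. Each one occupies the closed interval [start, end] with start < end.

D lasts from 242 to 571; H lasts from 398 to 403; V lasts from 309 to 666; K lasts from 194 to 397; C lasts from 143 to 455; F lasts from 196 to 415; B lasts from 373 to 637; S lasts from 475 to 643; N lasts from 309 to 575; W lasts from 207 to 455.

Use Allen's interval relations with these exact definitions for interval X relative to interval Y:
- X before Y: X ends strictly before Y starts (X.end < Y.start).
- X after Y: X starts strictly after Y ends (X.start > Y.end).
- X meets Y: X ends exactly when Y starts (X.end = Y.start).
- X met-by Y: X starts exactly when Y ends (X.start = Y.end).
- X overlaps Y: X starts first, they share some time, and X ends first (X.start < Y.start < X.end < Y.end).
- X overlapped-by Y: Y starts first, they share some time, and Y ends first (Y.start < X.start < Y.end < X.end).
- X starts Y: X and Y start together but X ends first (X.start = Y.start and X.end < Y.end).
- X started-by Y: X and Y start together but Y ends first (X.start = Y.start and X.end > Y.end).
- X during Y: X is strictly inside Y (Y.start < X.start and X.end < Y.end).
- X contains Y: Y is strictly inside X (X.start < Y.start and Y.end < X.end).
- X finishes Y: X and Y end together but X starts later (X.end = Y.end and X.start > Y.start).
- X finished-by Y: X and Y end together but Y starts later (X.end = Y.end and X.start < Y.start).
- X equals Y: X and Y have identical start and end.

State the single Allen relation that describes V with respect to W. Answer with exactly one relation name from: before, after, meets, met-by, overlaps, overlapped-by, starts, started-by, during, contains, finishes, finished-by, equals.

V = [309, 666]; W = [207, 455].
Compare endpoints: V.start > W.start, V.start < W.end, V.end > W.start, V.end > W.end.
That pattern is 'overlapped-by'.

overlapped-by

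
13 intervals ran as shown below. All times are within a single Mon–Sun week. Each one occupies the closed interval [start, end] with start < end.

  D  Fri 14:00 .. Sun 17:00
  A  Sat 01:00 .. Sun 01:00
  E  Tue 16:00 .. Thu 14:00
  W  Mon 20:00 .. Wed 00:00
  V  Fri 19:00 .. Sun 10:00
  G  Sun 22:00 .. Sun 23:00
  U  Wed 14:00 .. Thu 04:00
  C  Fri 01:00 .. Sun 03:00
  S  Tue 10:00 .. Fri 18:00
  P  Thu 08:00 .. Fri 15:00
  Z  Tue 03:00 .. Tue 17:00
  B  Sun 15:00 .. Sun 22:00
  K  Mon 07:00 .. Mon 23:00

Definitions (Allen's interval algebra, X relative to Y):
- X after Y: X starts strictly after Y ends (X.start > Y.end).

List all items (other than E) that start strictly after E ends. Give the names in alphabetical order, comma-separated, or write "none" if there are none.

A, B, C, D, G, V

Target E = [Tue 16:00, Thu 14:00].
A [Sat 01:00, Sun 01:00] → after → yes.
B [Sun 15:00, Sun 22:00] → after → yes.
C [Fri 01:00, Sun 03:00] → after → yes.
D [Fri 14:00, Sun 17:00] → after → yes.
G [Sun 22:00, Sun 23:00] → after → yes.
K [Mon 07:00, Mon 23:00] → before → no.
P [Thu 08:00, Fri 15:00] → overlapped-by → no.
S [Tue 10:00, Fri 18:00] → contains → no.
U [Wed 14:00, Thu 04:00] → during → no.
V [Fri 19:00, Sun 10:00] → after → yes.
W [Mon 20:00, Wed 00:00] → overlaps → no.
Z [Tue 03:00, Tue 17:00] → overlaps → no.
Result: A, B, C, D, G, V.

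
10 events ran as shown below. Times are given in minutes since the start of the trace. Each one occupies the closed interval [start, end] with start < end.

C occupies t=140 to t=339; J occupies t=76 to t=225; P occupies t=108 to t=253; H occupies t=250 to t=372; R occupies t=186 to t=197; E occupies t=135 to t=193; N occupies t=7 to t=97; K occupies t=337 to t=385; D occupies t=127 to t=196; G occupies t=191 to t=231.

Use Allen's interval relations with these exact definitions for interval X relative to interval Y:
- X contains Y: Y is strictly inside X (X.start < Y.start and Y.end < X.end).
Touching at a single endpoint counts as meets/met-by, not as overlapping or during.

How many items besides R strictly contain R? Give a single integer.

Target R = [t=186, t=197].
C [t=140, t=339] → contains → counts.
D [t=127, t=196] → overlaps → no.
E [t=135, t=193] → overlaps → no.
G [t=191, t=231] → overlapped-by → no.
H [t=250, t=372] → after → no.
J [t=76, t=225] → contains → counts.
K [t=337, t=385] → after → no.
N [t=7, t=97] → before → no.
P [t=108, t=253] → contains → counts.
Total: 3.

3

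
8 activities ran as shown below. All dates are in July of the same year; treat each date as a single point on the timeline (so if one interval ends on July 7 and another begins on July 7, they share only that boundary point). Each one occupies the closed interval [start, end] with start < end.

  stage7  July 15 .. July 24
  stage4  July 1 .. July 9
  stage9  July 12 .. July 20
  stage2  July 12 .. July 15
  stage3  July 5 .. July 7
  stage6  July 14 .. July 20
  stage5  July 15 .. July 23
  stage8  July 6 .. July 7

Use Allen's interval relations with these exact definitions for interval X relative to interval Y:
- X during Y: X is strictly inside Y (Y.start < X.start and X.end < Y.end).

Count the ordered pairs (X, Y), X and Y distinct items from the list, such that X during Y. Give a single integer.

2

Checking all 56 ordered pairs for relation 'during'; matching pairs in alphabetical order:
(stage3, stage4): stage3 during stage4 ✓
(stage8, stage4): stage8 during stage4 ✓
Count: 2.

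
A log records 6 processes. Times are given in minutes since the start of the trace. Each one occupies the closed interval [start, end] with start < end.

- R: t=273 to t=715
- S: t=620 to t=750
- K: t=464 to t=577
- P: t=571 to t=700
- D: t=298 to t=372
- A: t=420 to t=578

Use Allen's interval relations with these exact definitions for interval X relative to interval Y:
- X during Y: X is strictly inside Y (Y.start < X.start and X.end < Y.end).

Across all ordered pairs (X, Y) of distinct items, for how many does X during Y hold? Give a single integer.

5

Checking all 30 ordered pairs for relation 'during'; matching pairs in alphabetical order:
(A, R): A during R ✓
(D, R): D during R ✓
(K, A): K during A ✓
(K, R): K during R ✓
(P, R): P during R ✓
Count: 5.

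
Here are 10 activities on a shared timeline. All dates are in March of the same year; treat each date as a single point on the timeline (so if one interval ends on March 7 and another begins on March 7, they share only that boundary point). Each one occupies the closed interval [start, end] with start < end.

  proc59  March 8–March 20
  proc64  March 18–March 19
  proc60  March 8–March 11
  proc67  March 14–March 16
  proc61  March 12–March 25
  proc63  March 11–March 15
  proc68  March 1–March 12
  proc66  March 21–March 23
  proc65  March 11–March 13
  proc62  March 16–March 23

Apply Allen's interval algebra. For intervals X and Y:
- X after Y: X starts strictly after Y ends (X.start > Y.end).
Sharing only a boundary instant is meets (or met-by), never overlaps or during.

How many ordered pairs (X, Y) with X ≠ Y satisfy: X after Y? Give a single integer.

Checking all 90 ordered pairs for relation 'after'; matching pairs in alphabetical order:
(proc61, proc60): proc61 after proc60 ✓
(proc62, proc60): proc62 after proc60 ✓
(proc62, proc63): proc62 after proc63 ✓
(proc62, proc65): proc62 after proc65 ✓
(proc62, proc68): proc62 after proc68 ✓
(proc64, proc60): proc64 after proc60 ✓
(proc64, proc63): proc64 after proc63 ✓
(proc64, proc65): proc64 after proc65 ✓
(proc64, proc67): proc64 after proc67 ✓
(proc64, proc68): proc64 after proc68 ✓
(proc66, proc59): proc66 after proc59 ✓
(proc66, proc60): proc66 after proc60 ✓
(proc66, proc63): proc66 after proc63 ✓
(proc66, proc64): proc66 after proc64 ✓
(proc66, proc65): proc66 after proc65 ✓
(proc66, proc67): proc66 after proc67 ✓
(proc66, proc68): proc66 after proc68 ✓
(proc67, proc60): proc67 after proc60 ✓
(proc67, proc65): proc67 after proc65 ✓
(proc67, proc68): proc67 after proc68 ✓
Count: 20.

20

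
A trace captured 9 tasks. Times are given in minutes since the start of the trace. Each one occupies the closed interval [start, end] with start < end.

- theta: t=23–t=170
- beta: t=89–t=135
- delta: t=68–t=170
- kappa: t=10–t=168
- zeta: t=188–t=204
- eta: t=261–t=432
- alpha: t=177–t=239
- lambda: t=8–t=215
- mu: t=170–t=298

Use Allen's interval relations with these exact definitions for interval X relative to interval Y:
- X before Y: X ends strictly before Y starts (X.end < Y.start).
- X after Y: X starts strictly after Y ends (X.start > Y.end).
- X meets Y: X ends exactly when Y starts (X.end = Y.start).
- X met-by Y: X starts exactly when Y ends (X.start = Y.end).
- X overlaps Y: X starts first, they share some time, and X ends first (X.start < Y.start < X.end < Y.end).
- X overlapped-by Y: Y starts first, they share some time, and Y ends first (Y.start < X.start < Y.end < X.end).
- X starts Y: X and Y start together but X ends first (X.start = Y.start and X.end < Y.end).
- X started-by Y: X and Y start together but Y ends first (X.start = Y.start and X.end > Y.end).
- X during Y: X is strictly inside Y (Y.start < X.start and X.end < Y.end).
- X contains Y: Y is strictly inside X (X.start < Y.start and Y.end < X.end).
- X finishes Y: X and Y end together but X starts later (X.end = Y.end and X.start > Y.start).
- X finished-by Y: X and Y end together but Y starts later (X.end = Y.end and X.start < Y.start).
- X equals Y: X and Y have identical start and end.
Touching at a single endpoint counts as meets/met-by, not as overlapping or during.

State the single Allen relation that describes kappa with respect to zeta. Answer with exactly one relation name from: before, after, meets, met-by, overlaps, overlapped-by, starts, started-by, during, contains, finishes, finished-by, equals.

before

kappa = [t=10, t=168]; zeta = [t=188, t=204].
Compare endpoints: kappa.start < zeta.start, kappa.start < zeta.end, kappa.end < zeta.start, kappa.end < zeta.end.
That pattern is 'before'.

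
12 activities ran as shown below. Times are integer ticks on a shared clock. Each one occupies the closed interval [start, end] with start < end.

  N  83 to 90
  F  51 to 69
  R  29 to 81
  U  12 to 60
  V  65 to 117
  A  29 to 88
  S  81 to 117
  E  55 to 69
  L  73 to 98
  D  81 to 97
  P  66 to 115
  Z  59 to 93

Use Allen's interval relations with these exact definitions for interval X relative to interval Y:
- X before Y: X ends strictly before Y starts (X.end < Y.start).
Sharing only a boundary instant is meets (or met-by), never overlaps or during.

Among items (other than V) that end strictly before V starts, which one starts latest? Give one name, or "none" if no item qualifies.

Target V = [65, 117].
A [29, 88] → overlaps → excluded.
D [81, 97] → during → excluded.
E [55, 69] → overlaps → excluded.
F [51, 69] → overlaps → excluded.
L [73, 98] → during → excluded.
N [83, 90] → during → excluded.
P [66, 115] → during → excluded.
R [29, 81] → overlaps → excluded.
S [81, 117] → finishes → excluded.
U [12, 60] → before → candidate.
Z [59, 93] → overlaps → excluded.
Among candidates, latest start is 12 → U.

U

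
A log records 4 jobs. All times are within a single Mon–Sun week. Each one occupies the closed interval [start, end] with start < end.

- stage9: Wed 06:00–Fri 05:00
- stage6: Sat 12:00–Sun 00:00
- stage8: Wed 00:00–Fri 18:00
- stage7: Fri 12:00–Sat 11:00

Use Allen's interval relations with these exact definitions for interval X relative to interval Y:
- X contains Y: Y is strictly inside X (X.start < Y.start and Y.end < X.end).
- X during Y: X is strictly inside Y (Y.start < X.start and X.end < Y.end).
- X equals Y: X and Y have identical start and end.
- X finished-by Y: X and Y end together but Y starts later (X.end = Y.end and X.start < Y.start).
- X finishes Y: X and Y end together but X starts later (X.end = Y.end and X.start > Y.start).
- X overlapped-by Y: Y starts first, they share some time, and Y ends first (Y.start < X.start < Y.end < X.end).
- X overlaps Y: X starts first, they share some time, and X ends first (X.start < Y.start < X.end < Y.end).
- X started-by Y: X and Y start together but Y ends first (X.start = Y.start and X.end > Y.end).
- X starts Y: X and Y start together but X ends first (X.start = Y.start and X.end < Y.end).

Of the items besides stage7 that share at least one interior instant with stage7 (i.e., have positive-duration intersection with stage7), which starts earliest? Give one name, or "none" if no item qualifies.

stage8

Target stage7 = [Fri 12:00, Sat 11:00].
stage6 [Sat 12:00, Sun 00:00] → after → excluded.
stage8 [Wed 00:00, Fri 18:00] → overlaps → candidate.
stage9 [Wed 06:00, Fri 05:00] → before → excluded.
Among candidates, earliest start is Wed 00:00 → stage8.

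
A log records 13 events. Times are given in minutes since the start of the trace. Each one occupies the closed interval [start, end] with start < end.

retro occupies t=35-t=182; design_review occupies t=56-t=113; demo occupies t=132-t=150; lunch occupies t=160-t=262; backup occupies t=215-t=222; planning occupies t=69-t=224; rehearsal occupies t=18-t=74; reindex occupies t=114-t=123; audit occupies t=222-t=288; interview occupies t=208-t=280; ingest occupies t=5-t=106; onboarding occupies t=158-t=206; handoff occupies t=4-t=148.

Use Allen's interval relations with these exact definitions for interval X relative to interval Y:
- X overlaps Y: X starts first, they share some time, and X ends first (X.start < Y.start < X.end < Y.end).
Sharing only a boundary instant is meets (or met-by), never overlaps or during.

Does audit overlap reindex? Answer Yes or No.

No

audit = [t=222, t=288], reindex = [t=114, t=123].
Actual relation of audit to reindex: after.
Asked whether 'overlaps' holds → No.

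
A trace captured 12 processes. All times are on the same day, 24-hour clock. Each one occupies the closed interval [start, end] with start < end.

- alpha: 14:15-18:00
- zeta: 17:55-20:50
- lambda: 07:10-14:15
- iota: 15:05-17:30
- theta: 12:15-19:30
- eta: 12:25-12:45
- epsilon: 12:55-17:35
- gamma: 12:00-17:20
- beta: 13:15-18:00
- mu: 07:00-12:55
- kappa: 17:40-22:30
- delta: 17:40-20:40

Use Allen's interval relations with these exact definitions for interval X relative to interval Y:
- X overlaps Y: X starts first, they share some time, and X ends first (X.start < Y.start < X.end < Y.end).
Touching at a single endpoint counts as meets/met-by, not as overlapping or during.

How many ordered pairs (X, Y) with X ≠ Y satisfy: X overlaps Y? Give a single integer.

Checking all 132 ordered pairs for relation 'overlaps'; matching pairs in alphabetical order:
(alpha, delta): alpha overlaps delta ✓
(alpha, kappa): alpha overlaps kappa ✓
(alpha, zeta): alpha overlaps zeta ✓
(beta, delta): beta overlaps delta ✓
(beta, kappa): beta overlaps kappa ✓
(beta, zeta): beta overlaps zeta ✓
(delta, zeta): delta overlaps zeta ✓
(epsilon, alpha): epsilon overlaps alpha ✓
(epsilon, beta): epsilon overlaps beta ✓
(gamma, alpha): gamma overlaps alpha ✓
(gamma, beta): gamma overlaps beta ✓
(gamma, epsilon): gamma overlaps epsilon ✓
(gamma, iota): gamma overlaps iota ✓
(gamma, theta): gamma overlaps theta ✓
(lambda, beta): lambda overlaps beta ✓
(lambda, epsilon): lambda overlaps epsilon ✓
(lambda, gamma): lambda overlaps gamma ✓
(lambda, theta): lambda overlaps theta ✓
(mu, gamma): mu overlaps gamma ✓
(mu, lambda): mu overlaps lambda ✓
(mu, theta): mu overlaps theta ✓
(theta, delta): theta overlaps delta ✓
(theta, kappa): theta overlaps kappa ✓
(theta, zeta): theta overlaps zeta ✓
Count: 24.

24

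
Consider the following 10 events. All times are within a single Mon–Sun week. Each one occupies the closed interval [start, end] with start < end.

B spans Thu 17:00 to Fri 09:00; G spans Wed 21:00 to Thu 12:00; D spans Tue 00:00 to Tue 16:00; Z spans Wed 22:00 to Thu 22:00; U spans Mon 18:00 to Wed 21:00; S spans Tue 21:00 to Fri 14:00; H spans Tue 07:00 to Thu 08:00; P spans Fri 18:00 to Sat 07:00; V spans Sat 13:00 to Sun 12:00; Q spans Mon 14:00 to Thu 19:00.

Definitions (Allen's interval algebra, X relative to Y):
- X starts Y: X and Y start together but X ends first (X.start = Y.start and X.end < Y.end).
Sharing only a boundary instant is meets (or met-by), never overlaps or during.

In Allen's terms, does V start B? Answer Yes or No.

No

V = [Sat 13:00, Sun 12:00], B = [Thu 17:00, Fri 09:00].
Actual relation of V to B: after.
Asked whether 'starts' holds → No.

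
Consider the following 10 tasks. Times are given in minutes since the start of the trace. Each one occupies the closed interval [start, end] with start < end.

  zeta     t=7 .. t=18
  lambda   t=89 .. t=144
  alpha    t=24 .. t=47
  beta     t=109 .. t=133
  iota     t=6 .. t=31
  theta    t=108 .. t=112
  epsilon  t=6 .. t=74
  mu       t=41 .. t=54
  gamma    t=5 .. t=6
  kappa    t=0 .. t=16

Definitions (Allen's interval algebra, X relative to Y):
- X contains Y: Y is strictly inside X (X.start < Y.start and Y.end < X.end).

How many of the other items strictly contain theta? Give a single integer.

Target theta = [t=108, t=112].
alpha [t=24, t=47] → before → no.
beta [t=109, t=133] → overlapped-by → no.
epsilon [t=6, t=74] → before → no.
gamma [t=5, t=6] → before → no.
iota [t=6, t=31] → before → no.
kappa [t=0, t=16] → before → no.
lambda [t=89, t=144] → contains → counts.
mu [t=41, t=54] → before → no.
zeta [t=7, t=18] → before → no.
Total: 1.

1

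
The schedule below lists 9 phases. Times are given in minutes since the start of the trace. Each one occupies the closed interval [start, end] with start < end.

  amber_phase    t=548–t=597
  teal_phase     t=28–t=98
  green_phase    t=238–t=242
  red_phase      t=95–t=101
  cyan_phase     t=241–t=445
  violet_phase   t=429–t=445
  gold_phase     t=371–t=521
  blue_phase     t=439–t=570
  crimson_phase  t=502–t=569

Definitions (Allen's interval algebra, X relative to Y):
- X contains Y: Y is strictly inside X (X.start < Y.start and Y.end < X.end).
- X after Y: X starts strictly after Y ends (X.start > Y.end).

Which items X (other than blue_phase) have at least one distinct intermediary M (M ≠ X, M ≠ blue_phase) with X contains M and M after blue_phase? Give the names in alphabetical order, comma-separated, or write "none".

Target blue_phase = [t=439, t=570].
Intermediaries M with M after blue_phase: none.
Union: none.

none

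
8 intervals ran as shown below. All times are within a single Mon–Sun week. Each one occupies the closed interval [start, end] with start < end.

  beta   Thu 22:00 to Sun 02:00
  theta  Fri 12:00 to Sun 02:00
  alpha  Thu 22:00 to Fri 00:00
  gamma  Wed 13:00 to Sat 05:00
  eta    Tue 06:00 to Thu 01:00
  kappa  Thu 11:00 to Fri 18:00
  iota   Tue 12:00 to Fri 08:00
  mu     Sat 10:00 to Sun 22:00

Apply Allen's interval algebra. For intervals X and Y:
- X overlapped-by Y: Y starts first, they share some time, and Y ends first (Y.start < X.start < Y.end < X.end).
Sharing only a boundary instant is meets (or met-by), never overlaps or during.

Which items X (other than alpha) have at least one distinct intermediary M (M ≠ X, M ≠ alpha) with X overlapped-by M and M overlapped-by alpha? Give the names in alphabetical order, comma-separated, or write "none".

Target alpha = [Thu 22:00, Fri 00:00].
Intermediaries M with M overlapped-by alpha: none.
Union: none.

none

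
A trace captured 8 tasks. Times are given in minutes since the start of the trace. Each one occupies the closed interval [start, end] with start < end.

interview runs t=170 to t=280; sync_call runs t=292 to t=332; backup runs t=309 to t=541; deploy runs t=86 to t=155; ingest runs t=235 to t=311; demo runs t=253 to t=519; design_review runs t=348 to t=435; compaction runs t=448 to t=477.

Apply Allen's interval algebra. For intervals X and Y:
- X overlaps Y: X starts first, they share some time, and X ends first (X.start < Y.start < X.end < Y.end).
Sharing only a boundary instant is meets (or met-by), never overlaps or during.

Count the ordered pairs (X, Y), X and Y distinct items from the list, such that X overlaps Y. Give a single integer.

7

Checking all 56 ordered pairs for relation 'overlaps'; matching pairs in alphabetical order:
(demo, backup): demo overlaps backup ✓
(ingest, backup): ingest overlaps backup ✓
(ingest, demo): ingest overlaps demo ✓
(ingest, sync_call): ingest overlaps sync_call ✓
(interview, demo): interview overlaps demo ✓
(interview, ingest): interview overlaps ingest ✓
(sync_call, backup): sync_call overlaps backup ✓
Count: 7.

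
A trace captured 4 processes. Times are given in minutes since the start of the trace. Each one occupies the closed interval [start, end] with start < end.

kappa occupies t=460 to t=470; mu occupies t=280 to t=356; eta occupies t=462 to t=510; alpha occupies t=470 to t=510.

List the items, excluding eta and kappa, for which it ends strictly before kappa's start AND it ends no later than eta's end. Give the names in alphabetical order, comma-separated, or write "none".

Conditions: its end is strictly before kappa's start (X.end < t=460) AND its end is no later than eta's end (X.end <= t=510).
alpha: end t=510 < t=460? ✗; end t=510 <= t=510? ✓ → no.
mu: end t=356 < t=460? ✓; end t=356 <= t=510? ✓ → yes.
Result: mu.

mu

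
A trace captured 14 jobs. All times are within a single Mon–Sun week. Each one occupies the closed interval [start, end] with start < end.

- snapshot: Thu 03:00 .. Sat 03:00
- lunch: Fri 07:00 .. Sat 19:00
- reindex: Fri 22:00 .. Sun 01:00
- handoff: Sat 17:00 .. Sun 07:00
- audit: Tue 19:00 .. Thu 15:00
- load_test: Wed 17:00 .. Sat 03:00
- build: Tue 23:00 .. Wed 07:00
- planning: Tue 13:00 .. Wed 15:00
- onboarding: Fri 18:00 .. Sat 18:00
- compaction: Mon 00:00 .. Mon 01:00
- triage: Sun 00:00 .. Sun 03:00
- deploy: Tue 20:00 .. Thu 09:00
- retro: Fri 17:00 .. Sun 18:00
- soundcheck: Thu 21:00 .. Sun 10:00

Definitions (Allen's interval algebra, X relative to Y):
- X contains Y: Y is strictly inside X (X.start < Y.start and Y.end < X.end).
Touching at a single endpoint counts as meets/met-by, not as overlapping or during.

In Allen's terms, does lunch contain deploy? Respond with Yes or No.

lunch = [Fri 07:00, Sat 19:00], deploy = [Tue 20:00, Thu 09:00].
Actual relation of lunch to deploy: after.
Asked whether 'contains' holds → No.

No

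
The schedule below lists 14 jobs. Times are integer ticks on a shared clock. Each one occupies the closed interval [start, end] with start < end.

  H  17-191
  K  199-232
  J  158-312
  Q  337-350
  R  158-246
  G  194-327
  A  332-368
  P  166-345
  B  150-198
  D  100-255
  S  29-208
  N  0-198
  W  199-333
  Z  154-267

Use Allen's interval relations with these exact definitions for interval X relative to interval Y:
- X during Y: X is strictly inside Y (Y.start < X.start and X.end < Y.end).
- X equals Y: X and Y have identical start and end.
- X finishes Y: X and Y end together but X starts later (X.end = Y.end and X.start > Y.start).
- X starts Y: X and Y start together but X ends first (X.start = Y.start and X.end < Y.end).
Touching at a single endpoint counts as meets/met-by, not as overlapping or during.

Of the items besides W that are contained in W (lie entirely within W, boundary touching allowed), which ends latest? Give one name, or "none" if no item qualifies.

K

Target W = [199, 333].
A [332, 368] → overlapped-by → excluded.
B [150, 198] → before → excluded.
D [100, 255] → overlaps → excluded.
G [194, 327] → overlaps → excluded.
H [17, 191] → before → excluded.
J [158, 312] → overlaps → excluded.
K [199, 232] → starts → candidate.
N [0, 198] → before → excluded.
P [166, 345] → contains → excluded.
Q [337, 350] → after → excluded.
R [158, 246] → overlaps → excluded.
S [29, 208] → overlaps → excluded.
Z [154, 267] → overlaps → excluded.
Among candidates, latest end is 232 → K.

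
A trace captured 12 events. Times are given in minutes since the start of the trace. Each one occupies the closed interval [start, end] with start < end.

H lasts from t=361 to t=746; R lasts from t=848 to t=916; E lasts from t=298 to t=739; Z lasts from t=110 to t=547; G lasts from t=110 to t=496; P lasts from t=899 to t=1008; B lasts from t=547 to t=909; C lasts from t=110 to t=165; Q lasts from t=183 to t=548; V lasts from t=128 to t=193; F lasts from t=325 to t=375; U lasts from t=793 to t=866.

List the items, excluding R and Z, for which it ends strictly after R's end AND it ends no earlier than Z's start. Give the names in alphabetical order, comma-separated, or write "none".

Conditions: its end is strictly after R's end (X.end > t=916) AND its end is no earlier than Z's start (X.end >= t=110).
B: end t=909 > t=916? ✗; end t=909 >= t=110? ✓ → no.
C: end t=165 > t=916? ✗; end t=165 >= t=110? ✓ → no.
E: end t=739 > t=916? ✗; end t=739 >= t=110? ✓ → no.
F: end t=375 > t=916? ✗; end t=375 >= t=110? ✓ → no.
G: end t=496 > t=916? ✗; end t=496 >= t=110? ✓ → no.
H: end t=746 > t=916? ✗; end t=746 >= t=110? ✓ → no.
P: end t=1008 > t=916? ✓; end t=1008 >= t=110? ✓ → yes.
Q: end t=548 > t=916? ✗; end t=548 >= t=110? ✓ → no.
U: end t=866 > t=916? ✗; end t=866 >= t=110? ✓ → no.
V: end t=193 > t=916? ✗; end t=193 >= t=110? ✓ → no.
Result: P.

P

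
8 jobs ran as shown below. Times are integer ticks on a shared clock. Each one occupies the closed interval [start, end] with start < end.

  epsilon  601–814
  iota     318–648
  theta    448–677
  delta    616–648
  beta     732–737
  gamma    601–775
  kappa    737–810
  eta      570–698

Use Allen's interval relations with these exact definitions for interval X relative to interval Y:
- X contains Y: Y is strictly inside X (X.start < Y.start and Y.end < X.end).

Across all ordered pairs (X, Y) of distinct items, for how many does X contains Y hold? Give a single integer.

Checking all 56 ordered pairs for relation 'contains'; matching pairs in alphabetical order:
(epsilon, beta): epsilon contains beta ✓
(epsilon, delta): epsilon contains delta ✓
(epsilon, kappa): epsilon contains kappa ✓
(eta, delta): eta contains delta ✓
(gamma, beta): gamma contains beta ✓
(gamma, delta): gamma contains delta ✓
(theta, delta): theta contains delta ✓
Count: 7.

7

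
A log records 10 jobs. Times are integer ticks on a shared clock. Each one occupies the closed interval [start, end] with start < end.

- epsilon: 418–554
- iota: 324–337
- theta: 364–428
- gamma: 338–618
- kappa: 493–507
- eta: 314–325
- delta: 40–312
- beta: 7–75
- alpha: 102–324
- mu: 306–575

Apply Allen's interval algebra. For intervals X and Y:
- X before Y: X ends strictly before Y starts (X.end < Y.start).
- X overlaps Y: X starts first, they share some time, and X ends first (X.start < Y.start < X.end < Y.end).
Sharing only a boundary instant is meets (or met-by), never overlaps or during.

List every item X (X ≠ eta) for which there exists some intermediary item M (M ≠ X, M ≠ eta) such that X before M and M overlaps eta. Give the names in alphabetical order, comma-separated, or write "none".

beta

Target eta = [314, 325].
Intermediaries M with M overlaps eta: alpha.
Via alpha — items with X before alpha: beta.
Union: beta.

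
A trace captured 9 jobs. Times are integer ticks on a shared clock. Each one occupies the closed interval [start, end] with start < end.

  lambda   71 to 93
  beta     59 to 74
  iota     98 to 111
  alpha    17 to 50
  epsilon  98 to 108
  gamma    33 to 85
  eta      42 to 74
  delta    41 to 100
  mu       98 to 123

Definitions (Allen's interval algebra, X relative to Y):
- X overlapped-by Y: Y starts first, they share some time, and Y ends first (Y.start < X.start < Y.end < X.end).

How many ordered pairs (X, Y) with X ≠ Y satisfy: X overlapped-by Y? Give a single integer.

10

Checking all 72 ordered pairs for relation 'overlapped-by'; matching pairs in alphabetical order:
(delta, alpha): delta overlapped-by alpha ✓
(delta, gamma): delta overlapped-by gamma ✓
(epsilon, delta): epsilon overlapped-by delta ✓
(eta, alpha): eta overlapped-by alpha ✓
(gamma, alpha): gamma overlapped-by alpha ✓
(iota, delta): iota overlapped-by delta ✓
(lambda, beta): lambda overlapped-by beta ✓
(lambda, eta): lambda overlapped-by eta ✓
(lambda, gamma): lambda overlapped-by gamma ✓
(mu, delta): mu overlapped-by delta ✓
Count: 10.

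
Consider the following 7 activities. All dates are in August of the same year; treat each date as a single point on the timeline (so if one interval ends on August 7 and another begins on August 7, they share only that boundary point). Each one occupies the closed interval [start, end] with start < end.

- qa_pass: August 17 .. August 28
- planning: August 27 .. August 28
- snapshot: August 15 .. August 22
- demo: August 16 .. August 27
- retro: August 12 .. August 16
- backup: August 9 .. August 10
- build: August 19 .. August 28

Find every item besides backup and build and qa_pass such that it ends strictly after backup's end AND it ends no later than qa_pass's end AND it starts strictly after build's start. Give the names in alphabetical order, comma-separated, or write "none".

Conditions: its end is strictly after backup's end (X.end > August 10) AND its end is no later than qa_pass's end (X.end <= August 28) AND its start is strictly after build's start (X.start > August 19).
demo: end August 27 > August 10? ✓; end August 27 <= August 28? ✓; start August 16 > August 19? ✗ → no.
planning: end August 28 > August 10? ✓; end August 28 <= August 28? ✓; start August 27 > August 19? ✓ → yes.
retro: end August 16 > August 10? ✓; end August 16 <= August 28? ✓; start August 12 > August 19? ✗ → no.
snapshot: end August 22 > August 10? ✓; end August 22 <= August 28? ✓; start August 15 > August 19? ✗ → no.
Result: planning.

planning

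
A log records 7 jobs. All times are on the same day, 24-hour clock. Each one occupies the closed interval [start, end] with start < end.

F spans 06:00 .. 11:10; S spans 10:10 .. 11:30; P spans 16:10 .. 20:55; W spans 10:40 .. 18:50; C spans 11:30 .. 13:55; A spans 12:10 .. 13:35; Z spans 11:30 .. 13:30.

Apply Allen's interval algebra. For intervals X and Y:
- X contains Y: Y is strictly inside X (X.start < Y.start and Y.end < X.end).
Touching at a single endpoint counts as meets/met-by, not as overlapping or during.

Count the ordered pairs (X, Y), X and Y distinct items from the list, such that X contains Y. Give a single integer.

4

Checking all 42 ordered pairs for relation 'contains'; matching pairs in alphabetical order:
(C, A): C contains A ✓
(W, A): W contains A ✓
(W, C): W contains C ✓
(W, Z): W contains Z ✓
Count: 4.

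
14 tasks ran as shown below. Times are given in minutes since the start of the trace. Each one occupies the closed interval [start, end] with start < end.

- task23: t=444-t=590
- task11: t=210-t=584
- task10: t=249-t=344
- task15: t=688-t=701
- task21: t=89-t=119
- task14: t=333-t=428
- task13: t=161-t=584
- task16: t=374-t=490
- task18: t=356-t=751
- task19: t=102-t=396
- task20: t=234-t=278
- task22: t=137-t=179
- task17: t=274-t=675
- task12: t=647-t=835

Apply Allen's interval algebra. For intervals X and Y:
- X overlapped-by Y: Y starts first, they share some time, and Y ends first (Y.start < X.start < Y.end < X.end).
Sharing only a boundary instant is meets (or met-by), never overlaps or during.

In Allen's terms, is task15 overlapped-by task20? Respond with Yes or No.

No

task15 = [t=688, t=701], task20 = [t=234, t=278].
Actual relation of task15 to task20: after.
Asked whether 'overlapped-by' holds → No.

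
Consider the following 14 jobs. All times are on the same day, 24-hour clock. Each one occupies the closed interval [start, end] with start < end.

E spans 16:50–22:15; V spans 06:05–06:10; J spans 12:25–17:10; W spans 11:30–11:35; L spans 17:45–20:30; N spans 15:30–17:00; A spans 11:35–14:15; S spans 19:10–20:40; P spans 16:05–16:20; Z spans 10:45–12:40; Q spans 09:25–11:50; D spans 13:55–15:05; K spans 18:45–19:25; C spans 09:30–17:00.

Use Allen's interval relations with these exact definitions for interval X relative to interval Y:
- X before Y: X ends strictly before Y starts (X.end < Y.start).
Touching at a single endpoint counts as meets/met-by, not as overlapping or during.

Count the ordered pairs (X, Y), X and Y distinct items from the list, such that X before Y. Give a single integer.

Checking all 182 ordered pairs for relation 'before'; matching pairs in alphabetical order:
(A, E): A before E ✓
(A, K): A before K ✓
(A, L): A before L ✓
(A, N): A before N ✓
(A, P): A before P ✓
(A, S): A before S ✓
(C, K): C before K ✓
(C, L): C before L ✓
(C, S): C before S ✓
(D, E): D before E ✓
(D, K): D before K ✓
(D, L): D before L ✓
(D, N): D before N ✓
(D, P): D before P ✓
(D, S): D before S ✓
(J, K): J before K ✓
(J, L): J before L ✓
(J, S): J before S ✓
(N, K): N before K ✓
(N, L): N before L ✓
(N, S): N before S ✓
(P, E): P before E ✓
(P, K): P before K ✓
(P, L): P before L ✓
... plus 37 further pairs not listed.
Count: 61.

61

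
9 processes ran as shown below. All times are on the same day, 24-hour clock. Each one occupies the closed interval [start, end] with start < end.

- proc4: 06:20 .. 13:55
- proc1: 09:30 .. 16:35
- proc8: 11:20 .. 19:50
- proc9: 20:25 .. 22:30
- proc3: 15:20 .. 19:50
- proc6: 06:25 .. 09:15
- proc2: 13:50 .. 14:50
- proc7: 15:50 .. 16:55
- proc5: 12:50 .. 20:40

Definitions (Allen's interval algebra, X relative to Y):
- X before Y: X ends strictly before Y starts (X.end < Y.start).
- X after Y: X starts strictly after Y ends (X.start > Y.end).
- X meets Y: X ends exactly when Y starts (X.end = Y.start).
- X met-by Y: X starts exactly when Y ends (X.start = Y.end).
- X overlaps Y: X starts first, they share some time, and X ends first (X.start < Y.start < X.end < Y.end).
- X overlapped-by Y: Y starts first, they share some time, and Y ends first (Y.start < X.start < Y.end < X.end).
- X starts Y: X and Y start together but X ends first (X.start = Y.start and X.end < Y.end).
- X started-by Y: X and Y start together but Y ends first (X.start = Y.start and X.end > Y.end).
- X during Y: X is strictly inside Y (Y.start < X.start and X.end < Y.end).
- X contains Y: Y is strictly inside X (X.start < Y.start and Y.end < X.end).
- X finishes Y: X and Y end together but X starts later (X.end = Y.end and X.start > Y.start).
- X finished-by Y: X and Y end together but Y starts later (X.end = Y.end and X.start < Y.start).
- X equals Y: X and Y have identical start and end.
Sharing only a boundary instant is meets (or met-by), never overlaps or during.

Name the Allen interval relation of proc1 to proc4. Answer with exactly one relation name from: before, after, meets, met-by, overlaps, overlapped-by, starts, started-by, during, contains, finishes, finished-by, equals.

overlapped-by

proc1 = [09:30, 16:35]; proc4 = [06:20, 13:55].
Compare endpoints: proc1.start > proc4.start, proc1.start < proc4.end, proc1.end > proc4.start, proc1.end > proc4.end.
That pattern is 'overlapped-by'.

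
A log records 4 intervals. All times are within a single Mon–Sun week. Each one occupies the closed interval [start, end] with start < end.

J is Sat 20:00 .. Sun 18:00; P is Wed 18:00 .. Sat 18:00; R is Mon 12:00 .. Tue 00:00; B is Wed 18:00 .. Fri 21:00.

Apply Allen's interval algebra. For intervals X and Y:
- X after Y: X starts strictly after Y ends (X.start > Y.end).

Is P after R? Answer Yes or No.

P = [Wed 18:00, Sat 18:00], R = [Mon 12:00, Tue 00:00].
Actual relation of P to R: after.
Asked whether 'after' holds → Yes.

Yes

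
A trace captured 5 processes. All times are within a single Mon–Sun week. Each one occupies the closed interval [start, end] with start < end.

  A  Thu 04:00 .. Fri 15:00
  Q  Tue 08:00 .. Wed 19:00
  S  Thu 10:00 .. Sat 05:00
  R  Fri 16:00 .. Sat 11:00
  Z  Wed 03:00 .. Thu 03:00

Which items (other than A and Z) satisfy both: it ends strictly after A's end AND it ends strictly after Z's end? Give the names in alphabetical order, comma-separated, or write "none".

R, S

Conditions: its end is strictly after A's end (X.end > Fri 15:00) AND its end is strictly after Z's end (X.end > Thu 03:00).
Q: end Wed 19:00 > Fri 15:00? ✗; end Wed 19:00 > Thu 03:00? ✗ → no.
R: end Sat 11:00 > Fri 15:00? ✓; end Sat 11:00 > Thu 03:00? ✓ → yes.
S: end Sat 05:00 > Fri 15:00? ✓; end Sat 05:00 > Thu 03:00? ✓ → yes.
Result: R, S.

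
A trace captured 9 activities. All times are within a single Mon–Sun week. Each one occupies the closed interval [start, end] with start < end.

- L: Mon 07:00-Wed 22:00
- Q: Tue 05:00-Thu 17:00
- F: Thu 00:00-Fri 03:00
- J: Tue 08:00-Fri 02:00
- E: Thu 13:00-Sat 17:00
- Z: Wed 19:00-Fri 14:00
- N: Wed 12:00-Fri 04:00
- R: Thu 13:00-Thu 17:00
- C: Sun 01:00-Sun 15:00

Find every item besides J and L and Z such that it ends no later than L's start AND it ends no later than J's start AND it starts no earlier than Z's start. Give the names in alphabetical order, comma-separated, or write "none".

Conditions: its end is no later than L's start (X.end <= Mon 07:00) AND its end is no later than J's start (X.end <= Tue 08:00) AND its start is no earlier than Z's start (X.start >= Wed 19:00).
C: end Sun 15:00 <= Mon 07:00? ✗; end Sun 15:00 <= Tue 08:00? ✗; start Sun 01:00 >= Wed 19:00? ✓ → no.
E: end Sat 17:00 <= Mon 07:00? ✗; end Sat 17:00 <= Tue 08:00? ✗; start Thu 13:00 >= Wed 19:00? ✓ → no.
F: end Fri 03:00 <= Mon 07:00? ✗; end Fri 03:00 <= Tue 08:00? ✗; start Thu 00:00 >= Wed 19:00? ✓ → no.
N: end Fri 04:00 <= Mon 07:00? ✗; end Fri 04:00 <= Tue 08:00? ✗; start Wed 12:00 >= Wed 19:00? ✗ → no.
Q: end Thu 17:00 <= Mon 07:00? ✗; end Thu 17:00 <= Tue 08:00? ✗; start Tue 05:00 >= Wed 19:00? ✗ → no.
R: end Thu 17:00 <= Mon 07:00? ✗; end Thu 17:00 <= Tue 08:00? ✗; start Thu 13:00 >= Wed 19:00? ✓ → no.
Result: none.

none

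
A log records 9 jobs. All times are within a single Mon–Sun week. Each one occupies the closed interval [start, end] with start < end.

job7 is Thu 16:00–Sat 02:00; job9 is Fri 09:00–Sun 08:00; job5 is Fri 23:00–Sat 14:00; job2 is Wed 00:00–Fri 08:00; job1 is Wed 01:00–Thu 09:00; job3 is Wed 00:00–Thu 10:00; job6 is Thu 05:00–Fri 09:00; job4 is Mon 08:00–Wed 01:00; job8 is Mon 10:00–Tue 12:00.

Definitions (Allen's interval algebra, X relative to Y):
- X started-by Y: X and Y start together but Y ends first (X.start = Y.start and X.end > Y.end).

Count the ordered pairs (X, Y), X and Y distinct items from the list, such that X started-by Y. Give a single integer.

Checking all 72 ordered pairs for relation 'started-by'; matching pairs in alphabetical order:
(job2, job3): job2 started-by job3 ✓
Count: 1.

1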